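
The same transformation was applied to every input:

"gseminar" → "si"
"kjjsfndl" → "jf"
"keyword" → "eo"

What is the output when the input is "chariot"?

hi

The pattern: move the last character to the front, then keep one character in every 3, starting at position 3 (positions 3rd, 6th, 9th, ...).
For "chariot" the result is "hi".
(Check on "gseminar": → "rgsemina" → "si" ✓)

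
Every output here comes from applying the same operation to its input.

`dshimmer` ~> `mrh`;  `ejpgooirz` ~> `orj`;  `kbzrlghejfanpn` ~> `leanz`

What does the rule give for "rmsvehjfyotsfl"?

eftls

Rule — move the first 3 characters to the end (rotate left by 3), then keep one character in every 3, starting at position 2 (positions 2nd, 5th, 8th, ...).
"rmsvehjfyotsfl" → "vehjfyotsflrms" → "eftls".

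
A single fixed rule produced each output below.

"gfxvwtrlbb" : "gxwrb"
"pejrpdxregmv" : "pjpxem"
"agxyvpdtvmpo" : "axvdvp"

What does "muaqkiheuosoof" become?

The rule is to keep every other character starting from the first (positions 1st, 3rd, 5th, ...).
For "muaqkiheuosoof" the result is "makhuso".

makhuso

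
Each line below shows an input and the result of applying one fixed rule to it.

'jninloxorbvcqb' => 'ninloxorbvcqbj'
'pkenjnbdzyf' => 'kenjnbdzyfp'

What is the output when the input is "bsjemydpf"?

Looking at the pairs, the operation is to move the first character to the end.
Doing the same to "bsjemydpf": "sjemydpfb".

sjemydpfb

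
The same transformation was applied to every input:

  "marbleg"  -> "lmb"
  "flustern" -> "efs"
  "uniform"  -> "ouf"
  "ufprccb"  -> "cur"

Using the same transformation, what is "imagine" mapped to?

iig

In each case the input is transformed by: move the last 3 characters to the front (rotate right by 3), then keep one character in every 3, starting at position 1 (positions 1st, 4th, 7th, ...).
Applying both steps to "imagine": "ineimag", then "iig".
(Check on "flustern": → "ernflust" → "efs" ✓)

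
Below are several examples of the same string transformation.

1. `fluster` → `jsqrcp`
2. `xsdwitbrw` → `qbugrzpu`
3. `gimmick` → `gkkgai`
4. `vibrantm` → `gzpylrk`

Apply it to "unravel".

The pattern: delete the first character, then shift every letter 2 places backward in the alphabet (wrapping around).
On "unravel": the first step gives "nravel", and the second then gives "lpytcj".

lpytcj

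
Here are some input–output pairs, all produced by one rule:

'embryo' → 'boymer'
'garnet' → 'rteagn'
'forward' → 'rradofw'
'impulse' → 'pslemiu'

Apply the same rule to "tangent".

Looking at the pairs, the operation is to swap each adjacent pair of characters (1↔2, 3↔4, ...), then move the first 3 characters to the end (rotate left by 3).
Working it through for "tangent": intermediate "atgnnet", final "nnetatg".
(Check on "forward": → "ofwrrad" → "rradofw" ✓)

nnetatg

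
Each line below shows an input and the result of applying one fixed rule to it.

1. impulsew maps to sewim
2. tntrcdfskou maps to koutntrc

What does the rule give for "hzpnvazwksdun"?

The transformation: move the last 3 characters to the front (rotate right by 3), then delete the last 3 characters.
Starting from "hzpnvazwksdun": after the first operation, "dunhzpnvazwks"; after the second, "dunhzpnvaz".

dunhzpnvaz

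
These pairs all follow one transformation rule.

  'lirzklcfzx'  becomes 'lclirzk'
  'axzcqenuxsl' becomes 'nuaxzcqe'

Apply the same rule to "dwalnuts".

lndwa

Rule — delete the last 3 characters, then move the last 2 characters to the front (rotate right by 2).
So "dwalnuts" becomes "lndwa".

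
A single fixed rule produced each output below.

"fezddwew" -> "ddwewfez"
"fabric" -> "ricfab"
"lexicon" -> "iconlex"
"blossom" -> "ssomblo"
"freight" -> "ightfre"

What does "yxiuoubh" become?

The transformation: move the first 3 characters to the end (rotate left by 3).
So "yxiuoubh" becomes "uoubhyxi".

uoubhyxi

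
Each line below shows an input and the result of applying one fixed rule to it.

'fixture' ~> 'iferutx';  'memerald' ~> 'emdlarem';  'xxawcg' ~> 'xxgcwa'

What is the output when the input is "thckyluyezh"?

hthzeyulykc

What's happening: move the first 2 characters to the end (rotate left by 2), then reverse the string.
So "thckyluyezh" becomes "hthzeyulykc".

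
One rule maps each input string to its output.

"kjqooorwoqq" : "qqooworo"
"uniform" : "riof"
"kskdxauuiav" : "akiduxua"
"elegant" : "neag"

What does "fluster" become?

Rule — take characters alternately from the front and the back (1st, last, 2nd, 2nd-last, ...), then delete the first 3 characters.
Starting from "fluster": after the first operation, "frleuts"; after the second, "euts".

euts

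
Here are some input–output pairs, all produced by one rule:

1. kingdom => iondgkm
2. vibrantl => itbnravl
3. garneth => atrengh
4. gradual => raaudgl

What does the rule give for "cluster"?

leutscr

Each output is the input with this applied: take characters alternately from the front and the back (1st, last, 2nd, 2nd-last, ...), then move the first 2 characters to the end (rotate left by 2).
Working it through for "cluster": intermediate "crleuts", final "leutscr".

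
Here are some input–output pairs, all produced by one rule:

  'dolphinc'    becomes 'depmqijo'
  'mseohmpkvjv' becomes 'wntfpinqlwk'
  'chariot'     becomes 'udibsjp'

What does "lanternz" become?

amboufso

What's happening: move the last character to the front, then shift every letter 1 place forward in the alphabet (wrapping around).
Applying both steps to "lanternz": "zlantern", then "amboufso".
(Check on "chariot": → "tchario" → "udibsjp" ✓)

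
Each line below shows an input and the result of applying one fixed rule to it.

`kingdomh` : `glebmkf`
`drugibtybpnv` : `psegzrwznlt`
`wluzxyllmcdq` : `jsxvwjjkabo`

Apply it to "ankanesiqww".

liylcqgouu

The pattern: delete the first character, then shift every letter 2 places backward in the alphabet (wrapping around).
Applying that to "ankanesiqww" gives "liylcqgouu".
(Check on "drugibtybpnv": → "rugibtybpnv" → "psegzrwznlt" ✓)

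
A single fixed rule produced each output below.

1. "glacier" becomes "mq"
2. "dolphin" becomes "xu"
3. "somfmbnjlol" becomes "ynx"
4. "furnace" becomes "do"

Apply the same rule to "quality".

mf

The transformation: shift every letter 12 places forward in the alphabet (wrapping around), then keep one character in every 3, starting at position 3 (positions 3rd, 6th, 9th, ...).
Applying both steps to "quality": "cgmxufk", then "mf".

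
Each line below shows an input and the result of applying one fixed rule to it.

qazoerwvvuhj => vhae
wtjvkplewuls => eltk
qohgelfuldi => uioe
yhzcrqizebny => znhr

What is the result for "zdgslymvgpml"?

What's happening: keep one character in every 3, starting at position 2 (positions 2nd, 5th, 8th, ...), then move the last 2 characters to the front (rotate right by 2).
On "zdgslymvgpml": the first step gives "dlvm", and the second then gives "vmdl".

vmdl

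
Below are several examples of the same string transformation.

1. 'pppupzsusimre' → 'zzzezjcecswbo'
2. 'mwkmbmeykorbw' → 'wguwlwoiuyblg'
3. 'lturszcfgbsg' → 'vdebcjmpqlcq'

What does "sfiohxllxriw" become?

cpsyrhvvhbsg

Each output is the input with this applied: shift every letter 10 places forward in the alphabet (wrapping around).
So "sfiohxllxriw" becomes "cpsyrhvvhbsg".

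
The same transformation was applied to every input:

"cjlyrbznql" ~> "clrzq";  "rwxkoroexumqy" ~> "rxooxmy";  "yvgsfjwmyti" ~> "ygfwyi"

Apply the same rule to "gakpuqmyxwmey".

gkumxmy

The pattern: keep every other character starting from the first (positions 1st, 3rd, 5th, ...).
On "gakpuqmyxwmey" that produces "gkumxmy".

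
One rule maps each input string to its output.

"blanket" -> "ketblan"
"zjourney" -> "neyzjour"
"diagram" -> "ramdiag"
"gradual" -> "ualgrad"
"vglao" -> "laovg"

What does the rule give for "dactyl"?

tyldac

Looking at the pairs, the operation is to move the last 3 characters to the front (rotate right by 3).
On "dactyl" that produces "tyldac".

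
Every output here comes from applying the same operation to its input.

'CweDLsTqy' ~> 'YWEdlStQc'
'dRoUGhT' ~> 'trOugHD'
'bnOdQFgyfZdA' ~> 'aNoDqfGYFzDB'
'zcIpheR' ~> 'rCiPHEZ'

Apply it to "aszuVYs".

The rule is to flip the case of every letter, then swap the first and last characters.
For "aszuVYs", step one produces "ASZUvyS"; step two turns that into "SSZUvyA".

SSZUvyA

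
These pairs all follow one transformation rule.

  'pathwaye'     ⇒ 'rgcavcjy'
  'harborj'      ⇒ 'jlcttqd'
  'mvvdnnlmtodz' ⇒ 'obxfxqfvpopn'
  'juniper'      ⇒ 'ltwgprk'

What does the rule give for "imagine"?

kgopcki

Each output is the input with this applied: take characters alternately from the front and the back (1st, last, 2nd, 2nd-last, ...), then shift every letter 2 places forward in the alphabet (wrapping around).
For "imagine", step one produces "iemnaig"; step two turns that into "kgopcki".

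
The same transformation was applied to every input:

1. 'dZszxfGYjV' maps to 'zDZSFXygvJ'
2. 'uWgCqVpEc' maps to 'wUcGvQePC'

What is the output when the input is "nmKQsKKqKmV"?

The transformation: swap each adjacent pair of characters (1↔2, 3↔4, ...), then flip the case of every letter.
Doing the same to "nmKQsKKqKmV": "MNqkkSQkMkv".
(Check on "uWgCqVpEc": → "WuCgVqEpc" → "wUcGvQePC" ✓)

MNqkkSQkMkv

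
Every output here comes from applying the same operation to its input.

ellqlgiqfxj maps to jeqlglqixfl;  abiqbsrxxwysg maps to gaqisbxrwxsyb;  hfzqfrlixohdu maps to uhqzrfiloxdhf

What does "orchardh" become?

The pattern: swap each adjacent pair of characters (1↔2, 3↔4, ...), then swap the first and last characters.
Starting from "orchardh": after the first operation, "rohcrahd"; after the second, "dohcrahr".

dohcrahr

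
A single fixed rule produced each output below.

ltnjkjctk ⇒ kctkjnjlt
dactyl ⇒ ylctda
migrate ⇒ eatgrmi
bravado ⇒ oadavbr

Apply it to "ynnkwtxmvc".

vcxmwtnkyn

Each output is the input with this applied: swap each adjacent pair of characters (1↔2, 3↔4, ...), then reverse the string.
Doing the same to "ynnkwtxmvc": "vcxmwtnkyn".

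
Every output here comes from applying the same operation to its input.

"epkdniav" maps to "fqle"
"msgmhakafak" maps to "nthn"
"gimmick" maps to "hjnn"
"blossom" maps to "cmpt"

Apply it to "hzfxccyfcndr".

The rule is to shift every letter 1 place forward in the alphabet (wrapping around), then keep only the first 4 characters.
On "hzfxccyfcndr": the first step gives "iagyddzgdoes", and the second then gives "iagy".
(Check on "gimmick": → "hjnnjdl" → "hjnn" ✓)

iagy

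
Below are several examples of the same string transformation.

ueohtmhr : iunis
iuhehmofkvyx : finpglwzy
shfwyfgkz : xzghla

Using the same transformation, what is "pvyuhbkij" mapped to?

vicljk

The transformation: delete the first 3 characters, then shift every letter 1 place forward in the alphabet (wrapping around).
Applying both steps to "pvyuhbkij": "uhbkij", then "vicljk".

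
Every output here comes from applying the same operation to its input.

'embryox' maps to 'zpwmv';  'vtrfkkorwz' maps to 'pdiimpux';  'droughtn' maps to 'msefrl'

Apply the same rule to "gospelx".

qncjv

The transformation: shift every letter 2 places backward in the alphabet (wrapping around), then delete the first 2 characters.
Starting from "gospelx": after the first operation, "emqncjv"; after the second, "qncjv".
(Check on "vtrfkkorwz": → "trpdiimpux" → "pdiimpux" ✓)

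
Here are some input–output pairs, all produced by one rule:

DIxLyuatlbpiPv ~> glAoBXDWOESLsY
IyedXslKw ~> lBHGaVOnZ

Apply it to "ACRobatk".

Each output is the input with this applied: flip the case of every letter, then shift every letter 3 places forward in the alphabet (wrapping around).
Applying both steps to "ACRobatk": "acrOBATK", then "dfuREDWN".

dfuREDWN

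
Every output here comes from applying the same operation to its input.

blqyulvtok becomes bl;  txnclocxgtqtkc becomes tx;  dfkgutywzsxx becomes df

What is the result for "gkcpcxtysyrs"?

What's happening: keep only the first 2 characters.
"gkcpcxtysyrs" → "gk".

gk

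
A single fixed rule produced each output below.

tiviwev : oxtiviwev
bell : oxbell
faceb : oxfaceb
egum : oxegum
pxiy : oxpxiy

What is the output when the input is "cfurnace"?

oxcfurnace

The rule is to prepend "ox".
So "cfurnace" becomes "oxcfurnace".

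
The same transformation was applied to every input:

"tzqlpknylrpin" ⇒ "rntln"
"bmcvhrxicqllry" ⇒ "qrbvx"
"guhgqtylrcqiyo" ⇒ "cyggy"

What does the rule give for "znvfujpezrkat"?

The rule is to keep one character in every 3, starting at position 1 (positions 1st, 4th, 7th, ...), then move the first 3 characters to the end (rotate left by 3).
Applying both steps to "znvfujpezrkat": "zfprt", then "rtzfp".
(Check on "guhgqtylrcqiyo": → "ggycy" → "cyggy" ✓)

rtzfp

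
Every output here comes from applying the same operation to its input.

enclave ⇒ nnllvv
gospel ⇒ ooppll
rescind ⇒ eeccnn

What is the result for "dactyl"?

aattll

Each output is the input with this applied: keep every other character starting from the second (positions 2nd, 4th, 6th, ...), then double every character.
Working it through for "dactyl": intermediate "atl", final "aattll".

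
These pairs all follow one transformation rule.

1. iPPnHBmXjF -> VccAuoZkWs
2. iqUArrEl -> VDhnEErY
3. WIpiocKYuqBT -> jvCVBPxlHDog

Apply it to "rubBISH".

Looking at the pairs, the operation is to shift every letter 13 places forward in the alphabet (wrapping around) — i.e. ROT13, then flip the case of every letter.
On "rubBISH": the first step gives "ehoOVFU", and the second then gives "EHOovfu".

EHOovfu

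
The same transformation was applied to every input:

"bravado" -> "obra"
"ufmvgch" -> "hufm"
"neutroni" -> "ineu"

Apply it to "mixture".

The transformation: move the last character to the front, then keep only the first 4 characters.
Starting from "mixture": after the first operation, "emixtur"; after the second, "emix".
(Check on "ufmvgch": → "hufmvgc" → "hufm" ✓)

emix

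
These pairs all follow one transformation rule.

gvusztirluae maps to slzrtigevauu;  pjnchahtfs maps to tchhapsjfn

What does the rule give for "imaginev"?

What's happening: take characters alternately from the front and the back (1st, last, 2nd, 2nd-last, ...), then swap the front and back halves of the string.
"imaginev" → "ivmeangi" → "angiivme".

angiivme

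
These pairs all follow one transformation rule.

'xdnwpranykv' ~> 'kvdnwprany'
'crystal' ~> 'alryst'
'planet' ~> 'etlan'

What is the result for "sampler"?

erampl

The pattern: delete the first character, then move the last 2 characters to the front (rotate right by 2).
Working it through for "sampler": intermediate "ampler", final "erampl".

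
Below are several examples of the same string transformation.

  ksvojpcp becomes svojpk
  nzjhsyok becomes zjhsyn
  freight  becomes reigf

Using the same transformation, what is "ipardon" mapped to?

pardi

Each output is the input with this applied: delete the last 2 characters, then move the first character to the end.
Applying both steps to "ipardon": "ipard", then "pardi".
(Check on "ksvojpcp": → "ksvojp" → "svojpk" ✓)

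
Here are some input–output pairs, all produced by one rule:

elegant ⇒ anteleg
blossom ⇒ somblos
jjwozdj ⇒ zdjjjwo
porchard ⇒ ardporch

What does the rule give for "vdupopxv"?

Looking at the pairs, the operation is to move the last 3 characters to the front (rotate right by 3).
On "vdupopxv" that produces "pxvvdupo".

pxvvdupo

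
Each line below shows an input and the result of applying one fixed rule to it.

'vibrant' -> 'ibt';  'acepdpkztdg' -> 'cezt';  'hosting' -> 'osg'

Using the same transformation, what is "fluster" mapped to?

The rule is to swap each adjacent pair of characters (1↔2, 3↔4, ...), then keep one character in every 3, starting at position 1 (positions 1st, 4th, 7th, ...).
"fluster" → "lfsuetr" → "lur".

lur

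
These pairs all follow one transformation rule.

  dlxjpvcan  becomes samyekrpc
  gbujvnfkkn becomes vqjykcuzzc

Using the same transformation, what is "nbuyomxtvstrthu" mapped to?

cqjndbmikhigiwj

The pattern: shift every letter 11 places backward in the alphabet (wrapping around).
Applying that to "nbuyomxtvstrthu" gives "cqjndbmikhigiwj".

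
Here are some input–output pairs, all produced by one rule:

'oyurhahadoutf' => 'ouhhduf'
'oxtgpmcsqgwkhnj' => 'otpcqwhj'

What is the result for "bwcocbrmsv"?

The rule is to keep every other character starting from the first (positions 1st, 3rd, 5th, ...).
For "bwcocbrmsv" the result is "bccrs".

bccrs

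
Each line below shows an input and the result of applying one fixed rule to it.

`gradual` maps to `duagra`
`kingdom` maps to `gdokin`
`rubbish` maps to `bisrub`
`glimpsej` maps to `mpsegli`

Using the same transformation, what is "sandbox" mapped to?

Rule — delete the last character, then move the first 3 characters to the end (rotate left by 3).
So "sandbox" becomes "dbosan".
(Check on "glimpsej": → "glimpse" → "mpsegli" ✓)

dbosan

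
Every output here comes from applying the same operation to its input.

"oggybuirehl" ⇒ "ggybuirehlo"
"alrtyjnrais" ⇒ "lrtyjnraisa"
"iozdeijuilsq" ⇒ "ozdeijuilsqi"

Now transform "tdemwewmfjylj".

demwewmfjyljt

Rule — move the first character to the end.
"tdemwewmfjylj" → "demwewmfjyljt".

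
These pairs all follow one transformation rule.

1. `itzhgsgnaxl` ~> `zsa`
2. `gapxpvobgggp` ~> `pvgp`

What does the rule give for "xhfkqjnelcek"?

fjlk

The rule is to keep one character in every 3, starting at position 3 (positions 3rd, 6th, 9th, ...).
On "xhfkqjnelcek" that produces "fjlk".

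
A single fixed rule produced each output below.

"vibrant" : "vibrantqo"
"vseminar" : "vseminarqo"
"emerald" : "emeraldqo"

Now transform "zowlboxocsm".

Looking at the pairs, the operation is to append "qo".
For "zowlboxocsm" the result is "zowlboxocsmqo".

zowlboxocsmqo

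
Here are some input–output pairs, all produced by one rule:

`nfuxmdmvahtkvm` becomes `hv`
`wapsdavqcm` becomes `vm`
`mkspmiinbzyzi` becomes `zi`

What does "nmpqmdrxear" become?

Looking at the pairs, the operation is to keep one character in every 3, starting at position 1 (positions 1st, 4th, 7th, ...), then keep only the last 2 characters.
Applying both steps to "nmpqmdrxear": "nqra", then "ra".

ra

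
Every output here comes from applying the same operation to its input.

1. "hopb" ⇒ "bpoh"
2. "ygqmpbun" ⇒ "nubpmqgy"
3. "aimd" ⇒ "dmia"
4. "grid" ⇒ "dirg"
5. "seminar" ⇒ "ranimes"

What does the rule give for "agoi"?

ioga

Each output is the input with this applied: reverse the string.
On "agoi" that produces "ioga".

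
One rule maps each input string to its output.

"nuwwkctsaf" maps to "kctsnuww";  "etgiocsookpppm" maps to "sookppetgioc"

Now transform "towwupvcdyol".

In each case the input is transformed by: delete the last 2 characters, then swap the front and back halves of the string.
Doing the same to "towwupvcdyol": "pvcdytowwu".

pvcdytowwu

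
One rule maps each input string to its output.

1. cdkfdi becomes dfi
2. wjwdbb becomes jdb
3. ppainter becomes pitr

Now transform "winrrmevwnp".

irmvn

Rule — keep every other character starting from the second (positions 2nd, 4th, 6th, ...).
On "winrrmevwnp" that produces "irmvn".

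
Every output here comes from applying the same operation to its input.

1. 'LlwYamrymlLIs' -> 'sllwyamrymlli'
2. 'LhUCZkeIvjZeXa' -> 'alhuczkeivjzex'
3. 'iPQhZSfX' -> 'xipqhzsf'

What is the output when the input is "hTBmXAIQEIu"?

In each case the input is transformed by: move the last character to the front, then convert every letter to lowercase.
Applying that to "hTBmXAIQEIu" gives "uhtbmxaiqei".
(Check on "iPQhZSfX": → "XiPQhZSf" → "xipqhzsf" ✓)

uhtbmxaiqei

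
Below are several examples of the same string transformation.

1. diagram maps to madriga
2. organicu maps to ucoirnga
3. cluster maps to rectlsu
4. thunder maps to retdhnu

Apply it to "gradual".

lagurda

Looking at the pairs, the operation is to move the last character to the front, then take characters alternately from the front and the back (1st, last, 2nd, 2nd-last, ...).
"gradual" → "lgradua" → "lagurda".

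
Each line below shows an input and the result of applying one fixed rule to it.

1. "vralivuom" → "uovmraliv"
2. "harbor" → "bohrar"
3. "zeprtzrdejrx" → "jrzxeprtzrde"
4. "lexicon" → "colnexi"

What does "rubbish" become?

isrhubb

Rule — swap the first and last characters, then move the last 3 characters to the front (rotate right by 3).
On "rubbish": the first step gives "hubbisr", and the second then gives "isrhubb".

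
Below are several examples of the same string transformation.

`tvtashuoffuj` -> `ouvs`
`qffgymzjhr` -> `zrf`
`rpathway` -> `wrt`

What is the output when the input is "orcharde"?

roh

In each case the input is transformed by: swap the front and back halves of the string, then keep one character in every 3, starting at position 2 (positions 2nd, 5th, 8th, ...).
On "orcharde" that produces "roh".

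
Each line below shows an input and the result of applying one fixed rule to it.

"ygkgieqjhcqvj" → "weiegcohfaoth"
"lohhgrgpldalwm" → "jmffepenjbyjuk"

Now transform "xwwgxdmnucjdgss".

vuuevbklsahbeqq

Each output is the input with this applied: shift every letter 2 places backward in the alphabet (wrapping around).
Doing the same to "xwwgxdmnucjdgss": "vuuevbklsahbeqq".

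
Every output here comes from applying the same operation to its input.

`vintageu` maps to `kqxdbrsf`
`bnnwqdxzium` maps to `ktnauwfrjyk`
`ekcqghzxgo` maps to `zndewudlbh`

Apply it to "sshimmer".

What's happening: move the first 2 characters to the end (rotate left by 2), then shift every letter 3 places backward in the alphabet (wrapping around).
So "sshimmer" becomes "efjjbopp".

efjjbopp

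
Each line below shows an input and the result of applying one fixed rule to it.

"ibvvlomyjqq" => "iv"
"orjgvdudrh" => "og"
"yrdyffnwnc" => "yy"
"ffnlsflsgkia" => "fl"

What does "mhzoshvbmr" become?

In each case the input is transformed by: keep one character in every 3, starting at position 1 (positions 1st, 4th, 7th, ...), then delete the last 2 characters.
On "mhzoshvbmr": the first step gives "movr", and the second then gives "mo".
(Check on "yrdyffnwnc": → "yync" → "yy" ✓)

mo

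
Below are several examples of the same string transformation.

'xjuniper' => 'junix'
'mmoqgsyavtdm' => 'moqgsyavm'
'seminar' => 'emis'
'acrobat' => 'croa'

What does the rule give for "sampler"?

amps

In each case the input is transformed by: delete the last 3 characters, then move the first character to the end.
On "sampler" that produces "amps".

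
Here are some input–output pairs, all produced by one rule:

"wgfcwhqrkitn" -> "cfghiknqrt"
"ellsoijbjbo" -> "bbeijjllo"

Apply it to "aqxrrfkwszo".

Each output is the input with this applied: sort the characters into alphabetical order, then delete the last 2 characters.
Applying that to "aqxrrfkwszo" gives "afkoqrrsw".

afkoqrrsw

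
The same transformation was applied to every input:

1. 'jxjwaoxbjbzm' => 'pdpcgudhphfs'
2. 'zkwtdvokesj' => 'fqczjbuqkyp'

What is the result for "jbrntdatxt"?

The pattern: shift every letter 6 places forward in the alphabet (wrapping around).
"jbrntdatxt" → "phxtzjgzdz".

phxtzjgzdz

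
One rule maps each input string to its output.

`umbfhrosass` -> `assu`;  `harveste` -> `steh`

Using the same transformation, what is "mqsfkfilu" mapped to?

ilum

In each case the input is transformed by: move the last 3 characters to the front (rotate right by 3), then keep only the first 4 characters.
Applying both steps to "mqsfkfilu": "ilumqsfkf", then "ilum".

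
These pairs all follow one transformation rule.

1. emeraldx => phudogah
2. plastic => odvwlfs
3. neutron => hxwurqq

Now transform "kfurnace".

What's happening: move the first character to the end, then shift every letter 3 places forward in the alphabet (wrapping around).
Working it through for "kfurnace": intermediate "furnacek", final "ixuqdfhn".
(Check on "emeraldx": → "meraldxe" → "phudogah" ✓)

ixuqdfhn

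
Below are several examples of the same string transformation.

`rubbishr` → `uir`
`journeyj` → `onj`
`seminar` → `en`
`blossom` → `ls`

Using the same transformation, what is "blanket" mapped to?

Looking at the pairs, the operation is to keep one character in every 3, starting at position 2 (positions 2nd, 5th, 8th, ...).
On "blanket" that produces "lk".

lk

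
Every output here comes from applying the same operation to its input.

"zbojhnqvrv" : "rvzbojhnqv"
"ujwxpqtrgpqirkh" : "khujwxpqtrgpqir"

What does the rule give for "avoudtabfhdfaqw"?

qwavoudtabfhdfa

What's happening: move the last 2 characters to the front (rotate right by 2).
Applying that to "avoudtabfhdfaqw" gives "qwavoudtabfhdfa".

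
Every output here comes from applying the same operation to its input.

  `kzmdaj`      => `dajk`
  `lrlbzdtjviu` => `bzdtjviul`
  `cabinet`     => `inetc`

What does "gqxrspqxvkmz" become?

rspqxvkmzg

Each output is the input with this applied: move the first 3 characters to the end (rotate left by 3), then delete the last 2 characters.
Applying both steps to "gqxrspqxvkmz": "rspqxvkmzgqx", then "rspqxvkmzg".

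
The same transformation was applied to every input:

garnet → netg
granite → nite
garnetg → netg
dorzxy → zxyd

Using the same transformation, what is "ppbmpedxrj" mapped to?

The transformation: move the first 3 characters to the end (rotate left by 3), then keep only the first 4 characters.
Working it through for "ppbmpedxrj": intermediate "mpedxrjppb", final "mped".

mped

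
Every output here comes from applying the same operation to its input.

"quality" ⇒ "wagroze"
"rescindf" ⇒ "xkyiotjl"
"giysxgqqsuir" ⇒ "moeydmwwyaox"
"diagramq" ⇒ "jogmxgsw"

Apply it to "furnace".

The transformation: shift every letter 6 places forward in the alphabet (wrapping around).
"furnace" → "laxtgik".

laxtgik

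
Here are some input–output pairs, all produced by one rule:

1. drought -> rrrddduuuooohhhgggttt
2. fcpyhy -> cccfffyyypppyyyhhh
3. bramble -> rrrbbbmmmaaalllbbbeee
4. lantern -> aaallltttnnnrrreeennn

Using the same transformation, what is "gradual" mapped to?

rrrgggdddaaaaaauuulll

In each case the input is transformed by: swap each adjacent pair of characters (1↔2, 3↔4, ...), then repeat every character 3 times.
"gradual" → "rgdaaul" → "rrrgggdddaaaaaauuulll".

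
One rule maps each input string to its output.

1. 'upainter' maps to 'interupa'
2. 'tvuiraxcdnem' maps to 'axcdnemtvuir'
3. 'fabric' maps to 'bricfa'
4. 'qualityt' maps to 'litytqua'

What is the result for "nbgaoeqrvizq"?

eqrvizqnbgao

What's happening: move the last character to the front, then swap the front and back halves of the string.
For "nbgaoeqrvizq", step one produces "qnbgaoeqrviz"; step two turns that into "eqrvizqnbgao".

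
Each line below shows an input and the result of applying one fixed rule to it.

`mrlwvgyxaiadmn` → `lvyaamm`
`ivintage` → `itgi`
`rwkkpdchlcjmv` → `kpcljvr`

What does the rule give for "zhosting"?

Each output is the input with this applied: keep every other character starting from the first (positions 1st, 3rd, 5th, ...), then move the first character to the end.
Doing the same to "zhosting": "otnz".

otnz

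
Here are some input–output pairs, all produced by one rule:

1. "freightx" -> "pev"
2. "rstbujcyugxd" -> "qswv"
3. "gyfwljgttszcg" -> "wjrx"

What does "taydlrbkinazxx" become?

The pattern: shift every letter 2 places backward in the alphabet (wrapping around), then keep one character in every 3, starting at position 2 (positions 2nd, 5th, 8th, ...).
Doing the same to "taydlrbkinazxx": "yjiyv".
(Check on "freightx": → "dpcgefrv" → "pev" ✓)

yjiyv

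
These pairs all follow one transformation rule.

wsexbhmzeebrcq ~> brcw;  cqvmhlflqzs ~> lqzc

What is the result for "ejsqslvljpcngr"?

cnge

In each case the input is transformed by: swap the first and last characters, then keep only the last 4 characters.
Applying both steps to "ejsqslvljpcngr": "rjsqslvljpcnge", then "cnge".
(Check on "cqvmhlflqzs": → "sqvmhlflqzc" → "lqzc" ✓)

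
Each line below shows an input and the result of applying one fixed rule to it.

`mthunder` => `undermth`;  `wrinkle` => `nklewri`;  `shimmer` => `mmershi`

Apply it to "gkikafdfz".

kafdfzgki

Each output is the input with this applied: move the first 3 characters to the end (rotate left by 3).
For "gkikafdfz" the result is "kafdfzgki".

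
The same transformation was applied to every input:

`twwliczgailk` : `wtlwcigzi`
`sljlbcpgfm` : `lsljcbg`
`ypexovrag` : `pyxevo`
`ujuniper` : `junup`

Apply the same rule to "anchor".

The rule is to swap each adjacent pair of characters (1↔2, 3↔4, ...), then delete the last 3 characters.
On "anchor": the first step gives "nahcro", and the second then gives "nah".
(Check on "sljlbcpgfm": → "lsljcbgpmf" → "lsljcbg" ✓)

nah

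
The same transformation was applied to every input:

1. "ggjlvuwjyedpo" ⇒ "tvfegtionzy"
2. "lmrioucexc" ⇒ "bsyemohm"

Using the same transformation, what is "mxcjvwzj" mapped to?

mtfgjt

The transformation: delete the first 2 characters, then shift every letter 10 places forward in the alphabet (wrapping around).
On "mxcjvwzj" that produces "mtfgjt".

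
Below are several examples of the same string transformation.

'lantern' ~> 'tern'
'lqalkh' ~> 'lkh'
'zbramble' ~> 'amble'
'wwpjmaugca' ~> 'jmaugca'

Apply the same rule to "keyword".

Rule — delete the first 3 characters.
So "keyword" becomes "word".

word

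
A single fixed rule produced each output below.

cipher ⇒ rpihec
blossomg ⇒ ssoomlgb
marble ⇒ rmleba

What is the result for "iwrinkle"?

Each output is the input with this applied: sort the characters into reverse alphabetical order.
So "iwrinkle" becomes "wrnlkiie".

wrnlkiie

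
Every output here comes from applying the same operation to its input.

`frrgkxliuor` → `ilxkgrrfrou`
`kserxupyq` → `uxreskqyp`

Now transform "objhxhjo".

xhjboojh

In each case the input is transformed by: move the last 3 characters to the front (rotate right by 3), then reverse the string.
Working it through for "objhxhjo": intermediate "hjoobjhx", final "xhjboojh".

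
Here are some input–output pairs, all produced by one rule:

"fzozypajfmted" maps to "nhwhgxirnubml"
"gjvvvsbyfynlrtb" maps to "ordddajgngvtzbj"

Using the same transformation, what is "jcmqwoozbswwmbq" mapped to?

The rule is to shift every letter 8 places forward in the alphabet (wrapping around).
"jcmqwoozbswwmbq" → "rkuyewwhjaeeujy".

rkuyewwhjaeeujy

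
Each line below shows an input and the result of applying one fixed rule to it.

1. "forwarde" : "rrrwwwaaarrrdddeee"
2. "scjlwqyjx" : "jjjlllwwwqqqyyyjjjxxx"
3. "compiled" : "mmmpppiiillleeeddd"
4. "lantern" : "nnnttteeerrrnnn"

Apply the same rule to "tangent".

The rule is to delete the first 2 characters, then repeat every character 3 times.
On "tangent": the first step gives "ngent", and the second then gives "nnngggeeennnttt".

nnngggeeennnttt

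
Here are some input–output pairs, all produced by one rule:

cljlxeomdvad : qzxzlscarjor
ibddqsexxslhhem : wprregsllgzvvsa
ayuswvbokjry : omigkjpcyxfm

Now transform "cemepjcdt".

qsasdxqrh

Each output is the input with this applied: shift every letter 12 places backward in the alphabet (wrapping around).
So "cemepjcdt" becomes "qsasdxqrh".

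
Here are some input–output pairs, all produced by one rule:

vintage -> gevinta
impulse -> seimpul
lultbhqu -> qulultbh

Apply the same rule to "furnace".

The rule is to move the last 2 characters to the front (rotate right by 2).
So "furnace" becomes "cefurna".

cefurna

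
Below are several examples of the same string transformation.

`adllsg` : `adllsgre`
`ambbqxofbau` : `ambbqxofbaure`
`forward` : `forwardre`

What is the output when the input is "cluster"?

clusterre

The pattern: append "re".
"cluster" → "clusterre".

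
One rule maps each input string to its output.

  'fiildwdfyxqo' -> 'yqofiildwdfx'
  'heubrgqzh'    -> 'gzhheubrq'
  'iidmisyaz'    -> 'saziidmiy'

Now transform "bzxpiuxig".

In each case the input is transformed by: move the last 3 characters to the front (rotate right by 3), then swap the first and last characters.
Working it through for "bzxpiuxig": intermediate "xigbzxpiu", final "uigbzxpix".
(Check on "fiildwdfyxqo": → "xqofiildwdfy" → "yqofiildwdfx" ✓)

uigbzxpix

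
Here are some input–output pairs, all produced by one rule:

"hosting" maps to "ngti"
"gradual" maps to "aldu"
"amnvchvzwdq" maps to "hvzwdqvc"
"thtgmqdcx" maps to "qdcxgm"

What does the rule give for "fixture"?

What's happening: delete the first 3 characters, then move the first 2 characters to the end (rotate left by 2).
"fixture" → "ture" → "retu".

retu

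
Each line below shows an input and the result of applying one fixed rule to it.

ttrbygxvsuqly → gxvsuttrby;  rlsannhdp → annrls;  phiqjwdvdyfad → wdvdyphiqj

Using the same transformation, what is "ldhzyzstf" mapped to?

zyzldh

Each output is the input with this applied: delete the last 3 characters, then swap the front and back halves of the string.
Starting from "ldhzyzstf": after the first operation, "ldhzyz"; after the second, "zyzldh".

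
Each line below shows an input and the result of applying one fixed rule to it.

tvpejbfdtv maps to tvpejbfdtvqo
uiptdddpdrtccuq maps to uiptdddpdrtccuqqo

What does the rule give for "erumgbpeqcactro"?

erumgbpeqcactroqo

The rule is to append "qo".
Doing the same to "erumgbpeqcactro": "erumgbpeqcactroqo".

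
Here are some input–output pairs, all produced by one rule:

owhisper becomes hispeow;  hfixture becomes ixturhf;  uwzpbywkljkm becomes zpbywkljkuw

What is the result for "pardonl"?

Rule — delete the last character, then move the first 2 characters to the end (rotate left by 2).
On "pardonl": the first step gives "pardon", and the second then gives "rdonpa".

rdonpa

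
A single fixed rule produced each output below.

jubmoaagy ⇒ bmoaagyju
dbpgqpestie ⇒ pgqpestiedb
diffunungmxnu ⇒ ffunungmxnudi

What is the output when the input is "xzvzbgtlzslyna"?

vzbgtlzslynaxz

Rule — move the first 2 characters to the end (rotate left by 2).
For "xzvzbgtlzslyna" the result is "vzbgtlzslynaxz".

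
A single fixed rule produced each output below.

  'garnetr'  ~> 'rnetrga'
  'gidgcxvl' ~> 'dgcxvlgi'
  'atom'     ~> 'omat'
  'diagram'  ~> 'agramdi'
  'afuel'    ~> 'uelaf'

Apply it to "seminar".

Looking at the pairs, the operation is to move the first 2 characters to the end (rotate left by 2).
So "seminar" becomes "minarse".

minarse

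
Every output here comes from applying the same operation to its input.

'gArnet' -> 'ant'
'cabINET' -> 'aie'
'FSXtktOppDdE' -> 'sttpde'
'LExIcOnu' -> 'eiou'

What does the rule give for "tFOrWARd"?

frad

In each case the input is transformed by: keep every other character starting from the second (positions 2nd, 4th, 6th, ...), then convert every letter to lowercase.
For "tFOrWARd", step one produces "FrAd"; step two turns that into "frad".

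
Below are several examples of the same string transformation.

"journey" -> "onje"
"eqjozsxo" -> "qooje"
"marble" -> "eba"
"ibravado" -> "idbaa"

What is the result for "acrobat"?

What's happening: sort the characters into reverse alphabetical order, then delete the first 3 characters.
So "acrobat" becomes "cbaa".

cbaa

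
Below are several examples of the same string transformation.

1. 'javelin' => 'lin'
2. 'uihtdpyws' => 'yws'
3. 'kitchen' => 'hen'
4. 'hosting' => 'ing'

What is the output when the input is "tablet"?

The pattern: keep only the last 3 characters.
Doing the same to "tablet": "let".

let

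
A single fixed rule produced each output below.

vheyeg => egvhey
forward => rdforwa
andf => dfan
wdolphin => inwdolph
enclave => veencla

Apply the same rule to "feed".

edfe

Each output is the input with this applied: move the last 2 characters to the front (rotate right by 2).
Doing the same to "feed": "edfe".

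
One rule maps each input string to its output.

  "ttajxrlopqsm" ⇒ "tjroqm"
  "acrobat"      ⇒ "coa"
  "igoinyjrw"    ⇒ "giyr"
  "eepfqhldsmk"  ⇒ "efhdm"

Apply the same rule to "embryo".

mro

The pattern: keep every other character starting from the second (positions 2nd, 4th, 6th, ...).
On "embryo" that produces "mro".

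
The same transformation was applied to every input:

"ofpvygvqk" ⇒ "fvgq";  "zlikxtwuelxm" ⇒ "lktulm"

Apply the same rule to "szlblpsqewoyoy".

zbpqwyy

Rule — keep every other character starting from the second (positions 2nd, 4th, 6th, ...).
So "szlblpsqewoyoy" becomes "zbpqwyy".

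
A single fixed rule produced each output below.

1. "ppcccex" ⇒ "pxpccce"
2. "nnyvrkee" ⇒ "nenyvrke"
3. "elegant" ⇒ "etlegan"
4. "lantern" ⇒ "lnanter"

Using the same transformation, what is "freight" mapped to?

ftreigh

Each output is the input with this applied: swap the first and last characters, then move the last character to the front.
For "freight", step one produces "treighf"; step two turns that into "ftreigh".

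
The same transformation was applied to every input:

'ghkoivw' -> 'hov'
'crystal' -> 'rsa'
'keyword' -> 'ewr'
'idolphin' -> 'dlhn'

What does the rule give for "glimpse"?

lms

The rule is to keep every other character starting from the second (positions 2nd, 4th, 6th, ...).
Doing the same to "glimpse": "lms".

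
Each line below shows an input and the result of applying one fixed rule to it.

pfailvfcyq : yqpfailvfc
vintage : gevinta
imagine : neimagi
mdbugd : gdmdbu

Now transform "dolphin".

In each case the input is transformed by: move the last 2 characters to the front (rotate right by 2).
On "dolphin" that produces "indolph".

indolph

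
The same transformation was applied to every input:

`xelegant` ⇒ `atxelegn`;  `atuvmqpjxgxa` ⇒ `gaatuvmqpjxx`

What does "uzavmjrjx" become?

Rule — move the last 2 characters to the front (rotate right by 2), then swap the first and last characters.
Doing the same to "uzavmjrjx": "rxuzavmjj".

rxuzavmjj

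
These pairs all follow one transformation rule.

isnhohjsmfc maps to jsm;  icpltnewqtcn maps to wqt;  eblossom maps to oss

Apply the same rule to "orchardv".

In each case the input is transformed by: move the last 2 characters to the front (rotate right by 2), then keep only the last 3 characters.
So "orchardv" becomes "har".

har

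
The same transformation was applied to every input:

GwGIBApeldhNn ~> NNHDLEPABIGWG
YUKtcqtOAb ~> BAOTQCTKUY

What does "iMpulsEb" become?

In each case the input is transformed by: reverse the string, then convert every letter to uppercase.
For "iMpulsEb" the result is "BESLUPMI".

BESLUPMI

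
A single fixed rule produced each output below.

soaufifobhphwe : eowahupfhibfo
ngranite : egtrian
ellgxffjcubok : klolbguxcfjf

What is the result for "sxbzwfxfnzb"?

What's happening: take characters alternately from the front and the back (1st, last, 2nd, 2nd-last, ...), then delete the first character.
"sxbzwfxfnzb" → "sbxzbnzfwxf" → "bxzbnzfwxf".
(Check on "ellgxffjcubok": → "eklolbguxcfjf" → "klolbguxcfjf" ✓)

bxzbnzfwxf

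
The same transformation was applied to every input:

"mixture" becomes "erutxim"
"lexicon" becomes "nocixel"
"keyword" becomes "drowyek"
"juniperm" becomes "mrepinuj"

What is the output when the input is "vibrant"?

tnarbiv

The pattern: reverse the string.
So "vibrant" becomes "tnarbiv".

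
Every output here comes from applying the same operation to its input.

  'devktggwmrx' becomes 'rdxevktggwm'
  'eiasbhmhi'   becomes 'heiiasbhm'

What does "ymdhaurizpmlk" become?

lykmdhaurizpm

The pattern: swap the first and last characters, then move the last 2 characters to the front (rotate right by 2).
Working it through for "ymdhaurizpmlk": intermediate "kmdhaurizpmly", final "lykmdhaurizpm".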